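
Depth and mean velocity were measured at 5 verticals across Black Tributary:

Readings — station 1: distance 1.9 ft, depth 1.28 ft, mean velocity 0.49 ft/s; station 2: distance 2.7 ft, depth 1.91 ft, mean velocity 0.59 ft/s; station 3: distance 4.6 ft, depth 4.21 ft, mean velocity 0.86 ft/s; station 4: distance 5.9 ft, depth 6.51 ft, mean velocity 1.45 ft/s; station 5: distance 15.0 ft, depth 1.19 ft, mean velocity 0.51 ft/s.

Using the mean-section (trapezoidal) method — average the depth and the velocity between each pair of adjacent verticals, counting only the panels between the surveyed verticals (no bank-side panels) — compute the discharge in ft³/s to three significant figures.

47.3 ft³/s

Panel 1-2: Δb = 0.8 ft, d̄ = (1.28+1.91)/2 = 1.595, v̄ = (0.49+0.59)/2 = 0.54 → q = 0.8×1.595×0.54 = 0.6890 ft³/s
Panel 2-3: Δb = 1.9 ft, d̄ = (1.91+4.21)/2 = 3.06, v̄ = (0.59+0.86)/2 = 0.725 → q = 1.9×3.06×0.725 = 4.215 ft³/s
Panel 3-4: Δb = 1.3 ft, d̄ = (4.21+6.51)/2 = 5.36, v̄ = (0.86+1.45)/2 = 1.155 → q = 1.3×5.36×1.155 = 8.048 ft³/s
Panel 4-5: Δb = 9.1 ft, d̄ = (6.51+1.19)/2 = 3.85, v̄ = (1.45+0.51)/2 = 0.98 → q = 9.1×3.85×0.98 = 34.33 ft³/s
Q = Σ q = 47.29 ft³/s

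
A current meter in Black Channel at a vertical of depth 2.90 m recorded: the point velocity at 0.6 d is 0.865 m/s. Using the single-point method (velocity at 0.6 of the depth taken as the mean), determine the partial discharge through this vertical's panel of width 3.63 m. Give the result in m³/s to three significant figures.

9.11 m³/s

v̄ = v₀.₆ = 0.865 m/s
q = v̄ × d × w = 0.8650 × 2.90 × 3.63 = 9.106 m³/s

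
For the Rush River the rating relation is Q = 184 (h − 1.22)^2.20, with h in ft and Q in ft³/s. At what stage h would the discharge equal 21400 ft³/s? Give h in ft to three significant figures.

h − h₀ = (Q/C)^(1/b) = (21400/184)^(1/2.20) = 8.688 ft
h = 1.22 + 8.688 = 9.908 ft

9.91 ft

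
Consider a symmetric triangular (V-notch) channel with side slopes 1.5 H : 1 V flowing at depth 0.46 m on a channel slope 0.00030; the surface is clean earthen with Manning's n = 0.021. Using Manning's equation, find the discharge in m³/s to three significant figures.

A = z·y² = 1.5×0.46² = 0.3174 m²
P = 2y√(1+z²) = 2×0.46×√(1+1.5²) = 1.659 m
R = A/P = 0.3174/1.659 = 0.1914 m
Q = (1/n)·A·R^(2/3)·S^(1/2) = (1/0.021) × 0.3174 × 0.1914^(2/3) × 0.00030^(1/2) = 0.08694 m³/s

0.0869 m³/s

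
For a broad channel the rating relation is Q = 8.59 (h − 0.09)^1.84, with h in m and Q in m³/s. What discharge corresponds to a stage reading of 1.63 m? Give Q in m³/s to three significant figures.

Q = 8.59 × (1.63 − 0.09)^1.84 = 8.59 × 1.54^1.84 = 19.01 m³/s

19.0 m³/s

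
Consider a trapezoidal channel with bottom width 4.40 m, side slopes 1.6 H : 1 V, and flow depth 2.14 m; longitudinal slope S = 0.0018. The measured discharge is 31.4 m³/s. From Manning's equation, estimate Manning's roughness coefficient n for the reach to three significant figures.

A = (b + z·y)·y = (4.40 + 1.6×2.14)×2.14 = 16.74 m²
P = b + 2y√(1+z²) = 4.40 + 2×2.14×√(1+1.6²) = 12.48 m
R = A/P = 16.74/12.48 = 1.342 m
n = (1/Q)·A·R^(2/3)·S^(1/2) = (1/31.4) × 16.74 × 1.217 × 0.04243 = 0.02753

0.0275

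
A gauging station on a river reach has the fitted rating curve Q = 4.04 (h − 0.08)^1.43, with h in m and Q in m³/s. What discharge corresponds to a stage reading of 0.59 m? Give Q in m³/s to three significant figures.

1.54 m³/s

Q = 4.04 × (0.59 − 0.08)^1.43 = 4.04 × 0.51^1.43 = 1.542 m³/s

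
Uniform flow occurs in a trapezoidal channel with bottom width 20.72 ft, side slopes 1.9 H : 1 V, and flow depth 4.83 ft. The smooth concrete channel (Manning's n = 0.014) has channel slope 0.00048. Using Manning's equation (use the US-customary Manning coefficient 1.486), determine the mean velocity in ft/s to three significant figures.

5.34 ft/s

A = (b + z·y)·y = (20.72 + 1.9×4.83)×4.83 = 144.4 ft²
P = b + 2y√(1+z²) = 20.72 + 2×4.83×√(1+1.9²) = 41.46 ft
R = A/P = 144.4/41.46 = 3.483 ft
Q = (1.486/n)·A·R^(2/3)·S^(1/2) = (1.486/0.014) × 144.4 × 3.483^(2/3) × 0.00048^(1/2) = 771.6 ft³/s
V = Q/A = 771.6/144.4 = 5.343 ft/s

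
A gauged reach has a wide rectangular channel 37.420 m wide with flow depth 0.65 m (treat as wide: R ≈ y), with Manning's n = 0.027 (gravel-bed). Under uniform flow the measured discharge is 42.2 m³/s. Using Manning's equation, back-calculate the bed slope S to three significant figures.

0.00390

A = b·y = 37.420 × 0.65 = 24.32 m²
Wide channel: R ≈ y = 0.65 m
S = (Q·n / (1·A·R^(2/3)))² = (42.2×0.027 / (1×24.32×0.7504))² = 0.003897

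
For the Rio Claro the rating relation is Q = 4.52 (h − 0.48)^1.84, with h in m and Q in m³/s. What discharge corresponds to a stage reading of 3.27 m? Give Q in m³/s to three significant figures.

29.9 m³/s

Q = 4.52 × (3.27 − 0.48)^1.84 = 4.52 × 2.79^1.84 = 29.86 m³/s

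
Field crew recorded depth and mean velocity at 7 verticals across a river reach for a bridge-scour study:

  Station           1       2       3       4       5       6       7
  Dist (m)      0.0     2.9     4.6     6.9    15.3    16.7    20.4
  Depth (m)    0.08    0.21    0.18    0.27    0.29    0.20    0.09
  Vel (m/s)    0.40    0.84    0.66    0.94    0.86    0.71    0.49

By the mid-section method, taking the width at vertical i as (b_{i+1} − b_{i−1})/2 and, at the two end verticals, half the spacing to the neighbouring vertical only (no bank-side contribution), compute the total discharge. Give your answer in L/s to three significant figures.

3710 L/s

w_1 = (2.9 − 0.0)/2 = 1.45 m; q_1 = 0.40 × 0.08 × 1.45 = 0.04640 m³/s
w_2 = (4.6 − 0.0)/2 = 2.3 m; q_2 = 0.84 × 0.21 × 2.3 = 0.4057 m³/s
w_3 = (6.9 − 2.9)/2 = 2 m; q_3 = 0.66 × 0.18 × 2 = 0.2376 m³/s
w_4 = (15.3 − 4.6)/2 = 5.35 m; q_4 = 0.94 × 0.27 × 5.35 = 1.358 m³/s
w_5 = (16.7 − 6.9)/2 = 4.9 m; q_5 = 0.86 × 0.29 × 4.9 = 1.222 m³/s
w_6 = (20.4 − 15.3)/2 = 2.55 m; q_6 = 0.71 × 0.20 × 2.55 = 0.3621 m³/s
w_7 = (20.4 − 16.7)/2 = 1.85 m; q_7 = 0.49 × 0.09 × 1.85 = 0.08159 m³/s
Q = Σ qᵢ = 3.713 m³/s
= 3.713 × 1000 = 3713 L/s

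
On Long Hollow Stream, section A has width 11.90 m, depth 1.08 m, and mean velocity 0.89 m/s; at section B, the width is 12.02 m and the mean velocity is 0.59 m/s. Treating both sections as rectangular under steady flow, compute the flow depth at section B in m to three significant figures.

Q = A₁V₁ = (11.90×1.08) × 0.89 = 11.44 m³/s
d₂ = Q/(b₂ V₂) = 11.44/(12.02×0.59) = 1.613 m

1.61 m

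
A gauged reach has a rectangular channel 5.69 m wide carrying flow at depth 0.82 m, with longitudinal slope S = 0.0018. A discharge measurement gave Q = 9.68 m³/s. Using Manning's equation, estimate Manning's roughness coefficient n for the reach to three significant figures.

A = b·y = 5.69 × 0.82 = 4.666 m²
P = b + 2y = 5.69 + 2×0.82 = 7.330 m
R = A/P = 4.666/7.330 = 0.6365 m
n = (1/Q)·A·R^(2/3)·S^(1/2) = (1/9.68) × 4.666 × 0.7400 × 0.04243 = 0.01513

0.0151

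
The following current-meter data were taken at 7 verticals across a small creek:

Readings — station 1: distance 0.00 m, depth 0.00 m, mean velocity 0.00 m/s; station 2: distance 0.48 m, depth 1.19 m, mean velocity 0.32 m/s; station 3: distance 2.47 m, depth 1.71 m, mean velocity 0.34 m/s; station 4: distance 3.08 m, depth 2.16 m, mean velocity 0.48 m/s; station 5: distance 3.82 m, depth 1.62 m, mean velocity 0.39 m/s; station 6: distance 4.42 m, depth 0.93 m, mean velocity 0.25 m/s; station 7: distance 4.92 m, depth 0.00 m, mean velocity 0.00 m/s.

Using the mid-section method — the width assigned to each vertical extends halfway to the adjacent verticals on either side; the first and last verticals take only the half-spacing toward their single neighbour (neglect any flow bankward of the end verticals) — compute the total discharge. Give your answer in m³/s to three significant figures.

w_2 = (2.47 − 0.00)/2 = 1.235 m; q_2 = 0.32 × 1.19 × 1.235 = 0.4703 m³/s
w_3 = (3.08 − 0.48)/2 = 1.3 m; q_3 = 0.34 × 1.71 × 1.3 = 0.7558 m³/s
w_4 = (3.82 − 2.47)/2 = 0.675 m; q_4 = 0.48 × 2.16 × 0.675 = 0.6998 m³/s
w_5 = (4.42 − 3.08)/2 = 0.67 m; q_5 = 0.39 × 1.62 × 0.67 = 0.4233 m³/s
w_6 = (4.92 − 3.82)/2 = 0.55 m; q_6 = 0.25 × 0.93 × 0.55 = 0.1279 m³/s
Stations 1, 7 contribute zero (depth or velocity is 0).
Q = Σ qᵢ = 2.477 m³/s

2.48 m³/s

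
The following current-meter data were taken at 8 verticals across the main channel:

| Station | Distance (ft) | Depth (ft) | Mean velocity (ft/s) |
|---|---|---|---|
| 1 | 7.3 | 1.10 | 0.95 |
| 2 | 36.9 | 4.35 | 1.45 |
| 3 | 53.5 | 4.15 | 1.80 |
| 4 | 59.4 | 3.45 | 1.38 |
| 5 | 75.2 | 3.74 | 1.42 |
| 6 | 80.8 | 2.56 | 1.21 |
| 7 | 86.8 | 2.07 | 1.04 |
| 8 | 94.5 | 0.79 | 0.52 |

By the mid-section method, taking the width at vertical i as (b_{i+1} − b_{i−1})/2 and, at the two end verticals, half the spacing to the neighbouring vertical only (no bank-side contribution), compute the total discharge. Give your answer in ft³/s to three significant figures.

w_1 = (36.9 − 7.3)/2 = 14.8 ft; q_1 = 0.95 × 1.10 × 14.8 = 15.47 ft³/s
w_2 = (53.5 − 7.3)/2 = 23.1 ft; q_2 = 1.45 × 4.35 × 23.1 = 145.7 ft³/s
w_3 = (59.4 − 36.9)/2 = 11.25 ft; q_3 = 1.80 × 4.15 × 11.25 = 84.04 ft³/s
w_4 = (75.2 − 53.5)/2 = 10.85 ft; q_4 = 1.38 × 3.45 × 10.85 = 51.66 ft³/s
w_5 = (80.8 − 59.4)/2 = 10.7 ft; q_5 = 1.42 × 3.74 × 10.7 = 56.83 ft³/s
w_6 = (86.8 − 75.2)/2 = 5.8 ft; q_6 = 1.21 × 2.56 × 5.8 = 17.97 ft³/s
w_7 = (94.5 − 80.8)/2 = 6.85 ft; q_7 = 1.04 × 2.07 × 6.85 = 14.75 ft³/s
w_8 = (94.5 − 86.8)/2 = 3.85 ft; q_8 = 0.52 × 0.79 × 3.85 = 1.582 ft³/s
Q = Σ qᵢ = 388.0 ft³/s

388 ft³/s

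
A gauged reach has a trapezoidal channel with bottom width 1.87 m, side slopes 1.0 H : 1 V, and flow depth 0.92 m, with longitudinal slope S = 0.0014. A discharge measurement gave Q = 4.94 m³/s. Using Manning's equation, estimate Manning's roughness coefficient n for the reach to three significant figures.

0.0134

A = (b + z·y)·y = (1.87 + 1.0×0.92)×0.92 = 2.567 m²
P = b + 2y√(1+z²) = 1.87 + 2×0.92×√(1+1.0²) = 4.472 m
R = A/P = 2.567/4.472 = 0.5740 m
n = (1/Q)·A·R^(2/3)·S^(1/2) = (1/4.94) × 2.567 × 0.6906 × 0.03742 = 0.01343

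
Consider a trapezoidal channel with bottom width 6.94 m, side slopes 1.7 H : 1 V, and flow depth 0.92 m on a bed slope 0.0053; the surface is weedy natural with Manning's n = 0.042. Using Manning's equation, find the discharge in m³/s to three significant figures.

11.1 m³/s

A = (b + z·y)·y = (6.94 + 1.7×0.92)×0.92 = 7.824 m²
P = b + 2y√(1+z²) = 6.94 + 2×0.92×√(1+1.7²) = 10.57 m
R = A/P = 7.824/10.57 = 0.7402 m
Q = (1/n)·A·R^(2/3)·S^(1/2) = (1/0.042) × 7.824 × 0.7402^(2/3) × 0.0053^(1/2) = 11.10 m³/s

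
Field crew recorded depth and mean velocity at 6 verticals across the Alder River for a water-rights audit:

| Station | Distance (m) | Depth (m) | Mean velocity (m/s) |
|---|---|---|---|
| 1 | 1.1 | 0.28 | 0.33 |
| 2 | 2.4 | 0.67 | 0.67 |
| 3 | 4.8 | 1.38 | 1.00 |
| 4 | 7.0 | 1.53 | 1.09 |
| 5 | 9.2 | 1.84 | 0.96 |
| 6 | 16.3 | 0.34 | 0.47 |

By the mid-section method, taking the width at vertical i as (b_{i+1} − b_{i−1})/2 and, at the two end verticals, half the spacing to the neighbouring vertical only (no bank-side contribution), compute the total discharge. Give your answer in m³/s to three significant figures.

16.5 m³/s

w_1 = (2.4 − 1.1)/2 = 0.65 m; q_1 = 0.33 × 0.28 × 0.65 = 0.06006 m³/s
w_2 = (4.8 − 1.1)/2 = 1.85 m; q_2 = 0.67 × 0.67 × 1.85 = 0.8305 m³/s
w_3 = (7.0 − 2.4)/2 = 2.3 m; q_3 = 1.00 × 1.38 × 2.3 = 3.174 m³/s
w_4 = (9.2 − 4.8)/2 = 2.2 m; q_4 = 1.09 × 1.53 × 2.2 = 3.669 m³/s
w_5 = (16.3 − 7.0)/2 = 4.65 m; q_5 = 0.96 × 1.84 × 4.65 = 8.214 m³/s
w_6 = (16.3 − 9.2)/2 = 3.55 m; q_6 = 0.47 × 0.34 × 3.55 = 0.5673 m³/s
Q = Σ qᵢ = 16.51 m³/s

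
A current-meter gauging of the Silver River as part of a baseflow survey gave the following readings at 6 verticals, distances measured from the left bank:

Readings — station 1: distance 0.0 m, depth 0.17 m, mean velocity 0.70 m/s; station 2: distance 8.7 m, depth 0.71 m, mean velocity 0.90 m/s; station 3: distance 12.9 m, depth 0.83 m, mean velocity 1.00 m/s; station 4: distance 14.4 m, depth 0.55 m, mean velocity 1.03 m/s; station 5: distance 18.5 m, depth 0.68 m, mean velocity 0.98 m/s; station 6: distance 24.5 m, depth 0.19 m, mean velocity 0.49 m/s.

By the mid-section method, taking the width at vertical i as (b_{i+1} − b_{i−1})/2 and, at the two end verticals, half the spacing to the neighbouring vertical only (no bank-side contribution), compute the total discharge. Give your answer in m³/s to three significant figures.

12.2 m³/s

w_1 = (8.7 − 0.0)/2 = 4.35 m; q_1 = 0.70 × 0.17 × 4.35 = 0.5177 m³/s
w_2 = (12.9 − 0.0)/2 = 6.45 m; q_2 = 0.90 × 0.71 × 6.45 = 4.122 m³/s
w_3 = (14.4 − 8.7)/2 = 2.85 m; q_3 = 1.00 × 0.83 × 2.85 = 2.366 m³/s
w_4 = (18.5 − 12.9)/2 = 2.8 m; q_4 = 1.03 × 0.55 × 2.8 = 1.586 m³/s
w_5 = (24.5 − 14.4)/2 = 5.05 m; q_5 = 0.98 × 0.68 × 5.05 = 3.365 m³/s
w_6 = (24.5 − 18.5)/2 = 3 m; q_6 = 0.49 × 0.19 × 3 = 0.2793 m³/s
Q = Σ qᵢ = 12.24 m³/s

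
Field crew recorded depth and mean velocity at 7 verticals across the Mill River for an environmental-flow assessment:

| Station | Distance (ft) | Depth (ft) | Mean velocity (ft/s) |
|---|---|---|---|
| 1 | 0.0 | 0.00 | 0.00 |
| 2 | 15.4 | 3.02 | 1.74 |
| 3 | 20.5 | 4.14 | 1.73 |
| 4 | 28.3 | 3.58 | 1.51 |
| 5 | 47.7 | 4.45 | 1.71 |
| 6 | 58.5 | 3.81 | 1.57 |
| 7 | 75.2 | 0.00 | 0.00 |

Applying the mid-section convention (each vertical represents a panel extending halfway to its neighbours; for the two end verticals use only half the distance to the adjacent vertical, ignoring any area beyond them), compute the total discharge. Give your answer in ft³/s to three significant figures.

w_2 = (20.5 − 0.0)/2 = 10.25 ft; q_2 = 1.74 × 3.02 × 10.25 = 53.86 ft³/s
w_3 = (28.3 − 15.4)/2 = 6.45 ft; q_3 = 1.73 × 4.14 × 6.45 = 46.20 ft³/s
w_4 = (47.7 − 20.5)/2 = 13.6 ft; q_4 = 1.51 × 3.58 × 13.6 = 73.52 ft³/s
w_5 = (58.5 − 28.3)/2 = 15.1 ft; q_5 = 1.71 × 4.45 × 15.1 = 114.9 ft³/s
w_6 = (75.2 − 47.7)/2 = 13.75 ft; q_6 = 1.57 × 3.81 × 13.75 = 82.25 ft³/s
Stations 1, 7 contribute zero (depth or velocity is 0).
Q = Σ qᵢ = 370.7 ft³/s

371 ft³/s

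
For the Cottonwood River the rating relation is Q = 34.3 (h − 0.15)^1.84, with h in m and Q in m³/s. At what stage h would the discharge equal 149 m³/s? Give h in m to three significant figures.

h − h₀ = (Q/C)^(1/b) = (149/34.3)^(1/1.84) = 2.222 m
h = 0.15 + 2.222 = 2.372 m

2.37 m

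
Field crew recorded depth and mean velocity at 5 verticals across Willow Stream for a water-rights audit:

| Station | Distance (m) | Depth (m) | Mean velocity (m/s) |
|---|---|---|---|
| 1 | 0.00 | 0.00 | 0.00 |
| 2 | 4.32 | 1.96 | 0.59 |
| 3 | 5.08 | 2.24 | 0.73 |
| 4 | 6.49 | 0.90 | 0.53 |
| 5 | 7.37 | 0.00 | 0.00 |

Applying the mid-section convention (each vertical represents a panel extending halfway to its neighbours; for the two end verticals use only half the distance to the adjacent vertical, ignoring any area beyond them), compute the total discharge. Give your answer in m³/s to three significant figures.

5.26 m³/s

w_2 = (5.08 − 0.00)/2 = 2.54 m; q_2 = 0.59 × 1.96 × 2.54 = 2.937 m³/s
w_3 = (6.49 − 4.32)/2 = 1.085 m; q_3 = 0.73 × 2.24 × 1.085 = 1.774 m³/s
w_4 = (7.37 − 5.08)/2 = 1.145 m; q_4 = 0.53 × 0.90 × 1.145 = 0.5462 m³/s
Stations 1, 5 contribute zero (depth or velocity is 0).
Q = Σ qᵢ = 5.258 m³/s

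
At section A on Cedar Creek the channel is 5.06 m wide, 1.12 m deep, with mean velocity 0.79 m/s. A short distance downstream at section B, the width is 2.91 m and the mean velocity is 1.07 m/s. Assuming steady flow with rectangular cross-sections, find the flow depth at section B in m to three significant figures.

Q = A₁V₁ = (5.06×1.12) × 0.79 = 4.477 m³/s
d₂ = Q/(b₂ V₂) = 4.477/(2.91×1.07) = 1.438 m

1.44 m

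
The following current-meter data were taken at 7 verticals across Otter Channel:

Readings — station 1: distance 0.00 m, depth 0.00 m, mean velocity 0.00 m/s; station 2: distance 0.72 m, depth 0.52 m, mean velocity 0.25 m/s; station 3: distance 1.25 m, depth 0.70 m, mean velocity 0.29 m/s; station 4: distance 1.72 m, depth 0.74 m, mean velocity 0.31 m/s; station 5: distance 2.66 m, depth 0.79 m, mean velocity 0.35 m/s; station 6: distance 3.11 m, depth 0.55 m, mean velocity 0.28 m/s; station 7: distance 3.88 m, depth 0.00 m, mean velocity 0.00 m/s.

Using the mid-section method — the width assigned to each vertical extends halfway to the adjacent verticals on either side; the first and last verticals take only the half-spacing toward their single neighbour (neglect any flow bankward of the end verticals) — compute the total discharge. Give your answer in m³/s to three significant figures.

w_2 = (1.25 − 0.00)/2 = 0.625 m; q_2 = 0.25 × 0.52 × 0.625 = 0.08125 m³/s
w_3 = (1.72 − 0.72)/2 = 0.5 m; q_3 = 0.29 × 0.70 × 0.5 = 0.1015 m³/s
w_4 = (2.66 − 1.25)/2 = 0.705 m; q_4 = 0.31 × 0.74 × 0.705 = 0.1617 m³/s
w_5 = (3.11 − 1.72)/2 = 0.695 m; q_5 = 0.35 × 0.79 × 0.695 = 0.1922 m³/s
w_6 = (3.88 − 2.66)/2 = 0.61 m; q_6 = 0.28 × 0.55 × 0.61 = 0.09394 m³/s
Stations 1, 7 contribute zero (depth or velocity is 0).
Q = Σ qᵢ = 0.6306 m³/s

0.631 m³/s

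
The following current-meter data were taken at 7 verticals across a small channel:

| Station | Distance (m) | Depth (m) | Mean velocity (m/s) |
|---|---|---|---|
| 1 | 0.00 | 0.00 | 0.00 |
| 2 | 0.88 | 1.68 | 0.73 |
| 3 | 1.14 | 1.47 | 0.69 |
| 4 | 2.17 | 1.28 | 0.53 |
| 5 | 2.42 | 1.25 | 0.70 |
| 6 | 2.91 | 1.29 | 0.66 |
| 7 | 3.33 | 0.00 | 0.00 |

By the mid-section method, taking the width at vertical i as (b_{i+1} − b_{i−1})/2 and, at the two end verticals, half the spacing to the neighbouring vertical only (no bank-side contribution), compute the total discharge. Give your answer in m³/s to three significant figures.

2.50 m³/s

w_2 = (1.14 − 0.00)/2 = 0.57 m; q_2 = 0.73 × 1.68 × 0.57 = 0.6990 m³/s
w_3 = (2.17 − 0.88)/2 = 0.645 m; q_3 = 0.69 × 1.47 × 0.645 = 0.6542 m³/s
w_4 = (2.42 − 1.14)/2 = 0.64 m; q_4 = 0.53 × 1.28 × 0.64 = 0.4342 m³/s
w_5 = (2.91 − 2.17)/2 = 0.37 m; q_5 = 0.70 × 1.25 × 0.37 = 0.3238 m³/s
w_6 = (3.33 − 2.42)/2 = 0.455 m; q_6 = 0.66 × 1.29 × 0.455 = 0.3874 m³/s
Stations 1, 7 contribute zero (depth or velocity is 0).
Q = Σ qᵢ = 2.499 m³/s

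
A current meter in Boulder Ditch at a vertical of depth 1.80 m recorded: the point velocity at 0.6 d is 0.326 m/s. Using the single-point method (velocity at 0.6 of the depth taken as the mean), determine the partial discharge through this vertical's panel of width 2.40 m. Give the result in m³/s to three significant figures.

v̄ = v₀.₆ = 0.326 m/s
q = v̄ × d × w = 0.3260 × 1.80 × 2.40 = 1.408 m³/s

1.41 m³/s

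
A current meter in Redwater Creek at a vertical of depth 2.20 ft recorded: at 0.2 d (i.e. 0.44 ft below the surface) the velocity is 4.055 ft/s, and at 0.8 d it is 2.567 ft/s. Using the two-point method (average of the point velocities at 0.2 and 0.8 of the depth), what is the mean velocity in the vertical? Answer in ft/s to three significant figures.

v̄ = (4.055 + 2.567) / 2 = 3.311 ft/s

3.31 ft/s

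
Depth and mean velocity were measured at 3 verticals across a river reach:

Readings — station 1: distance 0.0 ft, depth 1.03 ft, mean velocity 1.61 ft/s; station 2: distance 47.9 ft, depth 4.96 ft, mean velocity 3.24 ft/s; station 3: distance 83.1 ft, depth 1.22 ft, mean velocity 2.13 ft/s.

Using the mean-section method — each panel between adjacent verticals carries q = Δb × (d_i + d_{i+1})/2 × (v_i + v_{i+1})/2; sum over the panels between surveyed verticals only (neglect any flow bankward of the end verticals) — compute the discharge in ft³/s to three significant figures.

640 ft³/s

Panel 1-2: Δb = 47.9 ft, d̄ = (1.03+4.96)/2 = 2.995, v̄ = (1.61+3.24)/2 = 2.425 → q = 47.9×2.995×2.425 = 347.9 ft³/s
Panel 2-3: Δb = 35.2 ft, d̄ = (4.96+1.22)/2 = 3.09, v̄ = (3.24+2.13)/2 = 2.685 → q = 35.2×3.09×2.685 = 292.0 ft³/s
Q = Σ q = 639.9 ft³/s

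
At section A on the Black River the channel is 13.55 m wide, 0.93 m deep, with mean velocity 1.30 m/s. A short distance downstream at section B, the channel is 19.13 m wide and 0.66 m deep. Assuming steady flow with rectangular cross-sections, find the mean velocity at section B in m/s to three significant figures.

1.30 m/s

Q = A₁V₁ = (13.55×0.93) × 1.30 = 16.38 m³/s
A₂ = 19.13 × 0.66 = 12.63 m²
V₂ = Q/A₂ = 16.38/12.63 = 1.297 m/s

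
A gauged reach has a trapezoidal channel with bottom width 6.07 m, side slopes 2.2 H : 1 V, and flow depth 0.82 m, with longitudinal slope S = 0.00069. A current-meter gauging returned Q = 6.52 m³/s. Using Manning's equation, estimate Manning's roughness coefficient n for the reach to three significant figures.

0.0194

A = (b + z·y)·y = (6.07 + 2.2×0.82)×0.82 = 6.457 m²
P = b + 2y√(1+z²) = 6.07 + 2×0.82×√(1+2.2²) = 10.03 m
R = A/P = 6.457/10.03 = 0.6435 m
n = (1/Q)·A·R^(2/3)·S^(1/2) = (1/6.52) × 6.457 × 0.7454 × 0.02627 = 0.01939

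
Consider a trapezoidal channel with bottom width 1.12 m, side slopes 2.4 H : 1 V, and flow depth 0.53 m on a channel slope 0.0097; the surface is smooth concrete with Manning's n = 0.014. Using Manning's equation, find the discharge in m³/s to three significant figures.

A = (b + z·y)·y = (1.12 + 2.4×0.53)×0.53 = 1.268 m²
P = b + 2y√(1+z²) = 1.12 + 2×0.53×√(1+2.4²) = 3.876 m
R = A/P = 1.268/3.876 = 0.3271 m
Q = (1/n)·A·R^(2/3)·S^(1/2) = (1/0.014) × 1.268 × 0.3271^(2/3) × 0.0097^(1/2) = 4.234 m³/s

4.23 m³/s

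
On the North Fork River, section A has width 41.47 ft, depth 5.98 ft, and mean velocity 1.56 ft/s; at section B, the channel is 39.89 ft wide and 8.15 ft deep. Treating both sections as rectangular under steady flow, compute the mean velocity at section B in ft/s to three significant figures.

Q = A₁V₁ = (41.47×5.98) × 1.56 = 386.9 ft³/s
A₂ = 39.89 × 8.15 = 325.1 ft²
V₂ = Q/A₂ = 386.9/325.1 = 1.190 ft/s

1.19 ft/s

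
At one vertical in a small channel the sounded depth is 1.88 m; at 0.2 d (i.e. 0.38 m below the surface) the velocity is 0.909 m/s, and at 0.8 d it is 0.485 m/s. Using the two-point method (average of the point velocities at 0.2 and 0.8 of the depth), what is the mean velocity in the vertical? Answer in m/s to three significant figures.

v̄ = (0.909 + 0.485) / 2 = 0.6970 m/s

0.697 m/s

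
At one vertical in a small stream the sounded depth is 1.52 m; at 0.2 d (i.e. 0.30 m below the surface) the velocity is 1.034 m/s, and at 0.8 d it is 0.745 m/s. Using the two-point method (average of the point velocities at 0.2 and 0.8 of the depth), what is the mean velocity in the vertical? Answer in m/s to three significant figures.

v̄ = (1.034 + 0.745) / 2 = 0.8895 m/s

0.890 m/s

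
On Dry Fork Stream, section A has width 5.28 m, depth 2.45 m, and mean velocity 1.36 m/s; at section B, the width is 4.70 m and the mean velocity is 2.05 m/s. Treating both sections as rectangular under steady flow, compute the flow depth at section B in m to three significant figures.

Q = A₁V₁ = (5.28×2.45) × 1.36 = 17.59 m³/s
d₂ = Q/(b₂ V₂) = 17.59/(4.70×2.05) = 1.826 m

1.83 m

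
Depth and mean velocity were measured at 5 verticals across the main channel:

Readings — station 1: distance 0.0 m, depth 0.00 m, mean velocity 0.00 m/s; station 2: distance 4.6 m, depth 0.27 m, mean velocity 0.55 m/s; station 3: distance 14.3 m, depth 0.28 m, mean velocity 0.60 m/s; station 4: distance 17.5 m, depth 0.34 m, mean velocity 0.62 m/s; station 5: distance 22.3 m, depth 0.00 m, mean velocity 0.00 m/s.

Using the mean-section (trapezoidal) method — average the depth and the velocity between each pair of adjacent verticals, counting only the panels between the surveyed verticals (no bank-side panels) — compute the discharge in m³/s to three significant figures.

2.56 m³/s

Panel 1-2: Δb = 4.6 m, d̄ = (0.00+0.27)/2 = 0.135, v̄ = (0.00+0.55)/2 = 0.275 → q = 4.6×0.135×0.275 = 0.1708 m³/s
Panel 2-3: Δb = 9.7 m, d̄ = (0.27+0.28)/2 = 0.275, v̄ = (0.55+0.60)/2 = 0.575 → q = 9.7×0.275×0.575 = 1.534 m³/s
Panel 3-4: Δb = 3.2 m, d̄ = (0.28+0.34)/2 = 0.31, v̄ = (0.60+0.62)/2 = 0.61 → q = 3.2×0.31×0.61 = 0.6051 m³/s
Panel 4-5: Δb = 4.8 m, d̄ = (0.34+0.00)/2 = 0.17, v̄ = (0.62+0.00)/2 = 0.31 → q = 4.8×0.17×0.31 = 0.2530 m³/s
Q = Σ q = 2.563 m³/s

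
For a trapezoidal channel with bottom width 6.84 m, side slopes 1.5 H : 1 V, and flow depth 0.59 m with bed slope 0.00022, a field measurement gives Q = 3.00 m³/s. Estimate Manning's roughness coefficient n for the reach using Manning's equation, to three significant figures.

A = (b + z·y)·y = (6.84 + 1.5×0.59)×0.59 = 4.558 m²
P = b + 2y√(1+z²) = 6.84 + 2×0.59×√(1+1.5²) = 8.967 m
R = A/P = 4.558/8.967 = 0.5083 m
n = (1/Q)·A·R^(2/3)·S^(1/2) = (1/3.00) × 4.558 × 0.6369 × 0.01483 = 0.01435

0.0144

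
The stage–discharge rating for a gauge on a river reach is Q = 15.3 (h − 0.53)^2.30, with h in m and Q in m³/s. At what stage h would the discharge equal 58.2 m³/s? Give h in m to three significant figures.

h − h₀ = (Q/C)^(1/b) = (58.2/15.3)^(1/2.30) = 1.788 m
h = 0.53 + 1.788 = 2.318 m

2.32 m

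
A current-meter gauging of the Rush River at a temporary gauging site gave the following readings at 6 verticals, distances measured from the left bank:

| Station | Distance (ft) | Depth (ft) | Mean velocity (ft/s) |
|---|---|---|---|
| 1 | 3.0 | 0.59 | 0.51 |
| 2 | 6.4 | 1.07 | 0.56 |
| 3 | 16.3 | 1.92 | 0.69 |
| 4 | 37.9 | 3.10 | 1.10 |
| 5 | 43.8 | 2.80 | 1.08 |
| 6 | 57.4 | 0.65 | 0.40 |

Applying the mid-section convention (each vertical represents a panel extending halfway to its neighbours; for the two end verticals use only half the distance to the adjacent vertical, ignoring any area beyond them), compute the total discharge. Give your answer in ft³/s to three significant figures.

w_1 = (6.4 − 3.0)/2 = 1.7 ft; q_1 = 0.51 × 0.59 × 1.7 = 0.5115 ft³/s
w_2 = (16.3 − 3.0)/2 = 6.65 ft; q_2 = 0.56 × 1.07 × 6.65 = 3.985 ft³/s
w_3 = (37.9 − 6.4)/2 = 15.75 ft; q_3 = 0.69 × 1.92 × 15.75 = 20.87 ft³/s
w_4 = (43.8 − 16.3)/2 = 13.75 ft; q_4 = 1.10 × 3.10 × 13.75 = 46.89 ft³/s
w_5 = (57.4 − 37.9)/2 = 9.75 ft; q_5 = 1.08 × 2.80 × 9.75 = 29.48 ft³/s
w_6 = (57.4 − 43.8)/2 = 6.8 ft; q_6 = 0.40 × 0.65 × 6.8 = 1.768 ft³/s
Q = Σ qᵢ = 103.5 ft³/s

104 ft³/s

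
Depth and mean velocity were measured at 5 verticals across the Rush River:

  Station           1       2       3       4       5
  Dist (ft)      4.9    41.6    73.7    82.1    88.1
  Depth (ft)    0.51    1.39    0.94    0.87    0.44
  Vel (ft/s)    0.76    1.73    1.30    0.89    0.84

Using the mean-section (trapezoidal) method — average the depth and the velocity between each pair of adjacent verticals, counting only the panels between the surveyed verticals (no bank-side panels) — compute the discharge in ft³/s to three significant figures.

Panel 1-2: Δb = 36.7 ft, d̄ = (0.51+1.39)/2 = 0.95, v̄ = (0.76+1.73)/2 = 1.245 → q = 36.7×0.95×1.245 = 43.41 ft³/s
Panel 2-3: Δb = 32.1 ft, d̄ = (1.39+0.94)/2 = 1.165, v̄ = (1.73+1.30)/2 = 1.515 → q = 32.1×1.165×1.515 = 56.66 ft³/s
Panel 3-4: Δb = 8.4 ft, d̄ = (0.94+0.87)/2 = 0.905, v̄ = (1.30+0.89)/2 = 1.095 → q = 8.4×0.905×1.095 = 8.324 ft³/s
Panel 4-5: Δb = 6 ft, d̄ = (0.87+0.44)/2 = 0.655, v̄ = (0.89+0.84)/2 = 0.865 → q = 6×0.655×0.865 = 3.399 ft³/s
Q = Σ q = 111.8 ft³/s

112 ft³/s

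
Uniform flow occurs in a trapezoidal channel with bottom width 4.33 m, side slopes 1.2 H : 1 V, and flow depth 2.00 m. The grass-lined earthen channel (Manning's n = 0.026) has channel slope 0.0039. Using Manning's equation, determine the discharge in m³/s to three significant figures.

38.0 m³/s

A = (b + z·y)·y = (4.33 + 1.2×2.00)×2.00 = 13.46 m²
P = b + 2y√(1+z²) = 4.33 + 2×2.00×√(1+1.2²) = 10.58 m
R = A/P = 13.46/10.58 = 1.272 m
Q = (1/n)·A·R^(2/3)·S^(1/2) = (1/0.026) × 13.46 × 1.272^(2/3) × 0.0039^(1/2) = 37.96 m³/s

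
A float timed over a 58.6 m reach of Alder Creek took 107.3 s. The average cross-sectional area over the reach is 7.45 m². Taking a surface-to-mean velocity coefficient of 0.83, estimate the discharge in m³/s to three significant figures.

3.38 m³/s

v_surface = L / t̄ = 58.6 / 107.3 = 0.5461 m/s
v_mean = 0.83 × 0.5461 = 0.4533 m/s
Q = A × v_mean = 7.45 × 0.4533 = 3.377 m³/s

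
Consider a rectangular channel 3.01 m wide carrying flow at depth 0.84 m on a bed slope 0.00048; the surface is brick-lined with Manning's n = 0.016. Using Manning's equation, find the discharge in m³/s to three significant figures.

2.29 m³/s

A = b·y = 3.01 × 0.84 = 2.528 m²
P = b + 2y = 3.01 + 2×0.84 = 4.690 m
R = A/P = 2.528/4.690 = 0.5391 m
Q = (1/n)·A·R^(2/3)·S^(1/2) = (1/0.016) × 2.528 × 0.5391^(2/3) × 0.00048^(1/2) = 2.293 m³/s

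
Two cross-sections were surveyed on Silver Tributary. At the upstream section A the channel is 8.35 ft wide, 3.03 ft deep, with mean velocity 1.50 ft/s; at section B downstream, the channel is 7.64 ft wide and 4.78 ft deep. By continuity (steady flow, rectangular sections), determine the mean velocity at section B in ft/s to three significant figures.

Q = A₁V₁ = (8.35×3.03) × 1.50 = 37.95 ft³/s
A₂ = 7.64 × 4.78 = 36.52 ft²
V₂ = Q/A₂ = 37.95/36.52 = 1.039 ft/s

1.04 ft/s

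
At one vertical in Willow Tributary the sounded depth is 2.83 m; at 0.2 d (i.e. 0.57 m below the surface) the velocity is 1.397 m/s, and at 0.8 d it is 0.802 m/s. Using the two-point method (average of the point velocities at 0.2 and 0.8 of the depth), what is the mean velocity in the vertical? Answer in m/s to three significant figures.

1.10 m/s

v̄ = (1.397 + 0.802) / 2 = 1.100 m/s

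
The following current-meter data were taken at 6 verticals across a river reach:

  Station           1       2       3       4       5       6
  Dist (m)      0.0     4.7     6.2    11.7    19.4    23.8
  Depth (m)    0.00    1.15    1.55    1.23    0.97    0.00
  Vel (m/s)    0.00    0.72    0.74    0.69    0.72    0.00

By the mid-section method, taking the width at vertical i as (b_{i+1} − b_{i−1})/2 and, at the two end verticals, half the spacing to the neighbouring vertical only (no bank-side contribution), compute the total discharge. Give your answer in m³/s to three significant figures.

16.4 m³/s

w_2 = (6.2 − 0.0)/2 = 3.1 m; q_2 = 0.72 × 1.15 × 3.1 = 2.567 m³/s
w_3 = (11.7 − 4.7)/2 = 3.5 m; q_3 = 0.74 × 1.55 × 3.5 = 4.015 m³/s
w_4 = (19.4 − 6.2)/2 = 6.6 m; q_4 = 0.69 × 1.23 × 6.6 = 5.601 m³/s
w_5 = (23.8 − 11.7)/2 = 6.05 m; q_5 = 0.72 × 0.97 × 6.05 = 4.225 m³/s
Stations 1, 6 contribute zero (depth or velocity is 0).
Q = Σ qᵢ = 16.41 m³/s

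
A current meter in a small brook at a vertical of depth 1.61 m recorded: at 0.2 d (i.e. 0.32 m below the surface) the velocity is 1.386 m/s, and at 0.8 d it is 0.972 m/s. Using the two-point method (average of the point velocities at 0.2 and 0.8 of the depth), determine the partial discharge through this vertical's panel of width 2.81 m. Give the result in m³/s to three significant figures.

v̄ = (1.386 + 0.972) / 2 = 1.179 m/s
q = v̄ × d × w = 1.179 × 1.61 × 2.81 = 5.334 m³/s

5.33 m³/s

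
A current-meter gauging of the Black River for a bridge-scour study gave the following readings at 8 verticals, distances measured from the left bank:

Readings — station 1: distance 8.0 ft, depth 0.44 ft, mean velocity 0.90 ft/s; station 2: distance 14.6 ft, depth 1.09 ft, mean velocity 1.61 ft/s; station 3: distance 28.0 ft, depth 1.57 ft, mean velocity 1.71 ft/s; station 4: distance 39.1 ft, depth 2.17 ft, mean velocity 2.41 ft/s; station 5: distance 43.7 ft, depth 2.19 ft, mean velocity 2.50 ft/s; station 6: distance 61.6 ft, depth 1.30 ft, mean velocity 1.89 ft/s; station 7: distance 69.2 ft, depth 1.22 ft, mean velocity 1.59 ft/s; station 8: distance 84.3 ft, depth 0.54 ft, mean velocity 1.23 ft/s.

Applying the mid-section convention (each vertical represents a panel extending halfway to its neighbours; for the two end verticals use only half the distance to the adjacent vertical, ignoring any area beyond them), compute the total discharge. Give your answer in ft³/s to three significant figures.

213 ft³/s

w_1 = (14.6 − 8.0)/2 = 3.3 ft; q_1 = 0.90 × 0.44 × 3.3 = 1.307 ft³/s
w_2 = (28.0 − 8.0)/2 = 10 ft; q_2 = 1.61 × 1.09 × 10 = 17.55 ft³/s
w_3 = (39.1 − 14.6)/2 = 12.25 ft; q_3 = 1.71 × 1.57 × 12.25 = 32.89 ft³/s
w_4 = (43.7 − 28.0)/2 = 7.85 ft; q_4 = 2.41 × 2.17 × 7.85 = 41.05 ft³/s
w_5 = (61.6 − 39.1)/2 = 11.25 ft; q_5 = 2.50 × 2.19 × 11.25 = 61.59 ft³/s
w_6 = (69.2 − 43.7)/2 = 12.75 ft; q_6 = 1.89 × 1.30 × 12.75 = 31.33 ft³/s
w_7 = (84.3 − 61.6)/2 = 11.35 ft; q_7 = 1.59 × 1.22 × 11.35 = 22.02 ft³/s
w_8 = (84.3 − 69.2)/2 = 7.55 ft; q_8 = 1.23 × 0.54 × 7.55 = 5.015 ft³/s
Q = Σ qᵢ = 212.7 ft³/s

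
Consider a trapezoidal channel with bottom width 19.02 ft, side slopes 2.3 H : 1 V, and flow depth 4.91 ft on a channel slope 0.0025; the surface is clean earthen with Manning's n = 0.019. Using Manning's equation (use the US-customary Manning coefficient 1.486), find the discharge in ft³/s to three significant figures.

A = (b + z·y)·y = (19.02 + 2.3×4.91)×4.91 = 148.8 ft²
P = b + 2y√(1+z²) = 19.02 + 2×4.91×√(1+2.3²) = 43.65 ft
R = A/P = 148.8/43.65 = 3.410 ft
Q = (1.486/n)·A·R^(2/3)·S^(1/2) = (1.486/0.019) × 148.8 × 3.410^(2/3) × 0.0025^(1/2) = 1319 ft³/s

1320 ft³/s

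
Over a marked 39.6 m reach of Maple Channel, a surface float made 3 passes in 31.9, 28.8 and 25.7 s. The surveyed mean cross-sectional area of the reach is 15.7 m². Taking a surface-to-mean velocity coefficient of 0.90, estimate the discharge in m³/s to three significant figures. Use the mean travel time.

t̄ = (31.9 + 28.8 + 25.7) / 3 = 28.8 s
v_surface = L / t̄ = 39.6 / 28.8 = 1.375 m/s
v_mean = 0.90 × 1.375 = 1.238 m/s
Q = A × v_mean = 15.7 × 1.238 = 19.43 m³/s

19.4 m³/s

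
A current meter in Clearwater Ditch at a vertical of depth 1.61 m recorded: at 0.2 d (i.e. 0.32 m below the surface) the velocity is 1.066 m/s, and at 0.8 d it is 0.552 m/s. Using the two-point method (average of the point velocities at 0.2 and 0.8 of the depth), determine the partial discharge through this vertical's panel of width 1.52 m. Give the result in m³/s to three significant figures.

v̄ = (1.066 + 0.552) / 2 = 0.8090 m/s
q = v̄ × d × w = 0.8090 × 1.61 × 1.52 = 1.980 m³/s

1.98 m³/s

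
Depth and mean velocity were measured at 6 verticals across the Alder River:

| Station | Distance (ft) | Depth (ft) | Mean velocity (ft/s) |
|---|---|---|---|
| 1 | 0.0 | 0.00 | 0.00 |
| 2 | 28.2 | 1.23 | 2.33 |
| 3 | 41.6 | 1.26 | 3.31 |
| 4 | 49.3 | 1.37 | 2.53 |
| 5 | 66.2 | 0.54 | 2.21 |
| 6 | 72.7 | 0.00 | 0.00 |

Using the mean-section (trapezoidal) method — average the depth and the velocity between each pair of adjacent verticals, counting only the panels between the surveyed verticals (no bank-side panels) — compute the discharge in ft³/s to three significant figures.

137 ft³/s

Panel 1-2: Δb = 28.2 ft, d̄ = (0.00+1.23)/2 = 0.615, v̄ = (0.00+2.33)/2 = 1.165 → q = 28.2×0.615×1.165 = 20.20 ft³/s
Panel 2-3: Δb = 13.4 ft, d̄ = (1.23+1.26)/2 = 1.245, v̄ = (2.33+3.31)/2 = 2.82 → q = 13.4×1.245×2.82 = 47.05 ft³/s
Panel 3-4: Δb = 7.7 ft, d̄ = (1.26+1.37)/2 = 1.315, v̄ = (3.31+2.53)/2 = 2.92 → q = 7.7×1.315×2.92 = 29.57 ft³/s
Panel 4-5: Δb = 16.9 ft, d̄ = (1.37+0.54)/2 = 0.955, v̄ = (2.53+2.21)/2 = 2.37 → q = 16.9×0.955×2.37 = 38.25 ft³/s
Panel 5-6: Δb = 6.5 ft, d̄ = (0.54+0.00)/2 = 0.27, v̄ = (2.21+0.00)/2 = 1.105 → q = 6.5×0.27×1.105 = 1.939 ft³/s
Q = Σ q = 137.0 ft³/s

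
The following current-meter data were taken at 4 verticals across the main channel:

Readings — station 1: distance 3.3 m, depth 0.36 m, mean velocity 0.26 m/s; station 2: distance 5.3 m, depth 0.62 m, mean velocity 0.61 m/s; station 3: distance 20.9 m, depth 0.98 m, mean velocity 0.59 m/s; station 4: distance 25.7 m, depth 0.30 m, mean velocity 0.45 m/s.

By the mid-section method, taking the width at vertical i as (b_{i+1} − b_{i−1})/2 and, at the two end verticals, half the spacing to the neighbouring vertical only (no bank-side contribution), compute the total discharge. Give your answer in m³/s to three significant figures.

w_1 = (5.3 − 3.3)/2 = 1 m; q_1 = 0.26 × 0.36 × 1 = 0.09360 m³/s
w_2 = (20.9 − 3.3)/2 = 8.8 m; q_2 = 0.61 × 0.62 × 8.8 = 3.328 m³/s
w_3 = (25.7 − 5.3)/2 = 10.2 m; q_3 = 0.59 × 0.98 × 10.2 = 5.898 m³/s
w_4 = (25.7 − 20.9)/2 = 2.4 m; q_4 = 0.45 × 0.30 × 2.4 = 0.3240 m³/s
Q = Σ qᵢ = 9.643 m³/s

9.64 m³/s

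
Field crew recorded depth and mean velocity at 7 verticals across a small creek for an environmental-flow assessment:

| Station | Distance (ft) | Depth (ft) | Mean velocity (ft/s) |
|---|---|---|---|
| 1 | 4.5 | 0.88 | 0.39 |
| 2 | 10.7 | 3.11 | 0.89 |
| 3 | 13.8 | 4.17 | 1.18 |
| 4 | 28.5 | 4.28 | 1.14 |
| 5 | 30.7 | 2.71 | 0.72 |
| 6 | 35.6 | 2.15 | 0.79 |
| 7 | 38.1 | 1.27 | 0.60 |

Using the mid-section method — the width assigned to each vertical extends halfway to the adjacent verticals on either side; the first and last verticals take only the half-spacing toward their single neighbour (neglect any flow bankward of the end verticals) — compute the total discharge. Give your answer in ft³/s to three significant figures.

w_1 = (10.7 − 4.5)/2 = 3.1 ft; q_1 = 0.39 × 0.88 × 3.1 = 1.064 ft³/s
w_2 = (13.8 − 4.5)/2 = 4.65 ft; q_2 = 0.89 × 3.11 × 4.65 = 12.87 ft³/s
w_3 = (28.5 − 10.7)/2 = 8.9 ft; q_3 = 1.18 × 4.17 × 8.9 = 43.79 ft³/s
w_4 = (30.7 − 13.8)/2 = 8.45 ft; q_4 = 1.14 × 4.28 × 8.45 = 41.23 ft³/s
w_5 = (35.6 − 28.5)/2 = 3.55 ft; q_5 = 0.72 × 2.71 × 3.55 = 6.927 ft³/s
w_6 = (38.1 − 30.7)/2 = 3.7 ft; q_6 = 0.79 × 2.15 × 3.7 = 6.284 ft³/s
w_7 = (38.1 − 35.6)/2 = 1.25 ft; q_7 = 0.60 × 1.27 × 1.25 = 0.9525 ft³/s
Q = Σ qᵢ = 113.1 ft³/s

113 ft³/s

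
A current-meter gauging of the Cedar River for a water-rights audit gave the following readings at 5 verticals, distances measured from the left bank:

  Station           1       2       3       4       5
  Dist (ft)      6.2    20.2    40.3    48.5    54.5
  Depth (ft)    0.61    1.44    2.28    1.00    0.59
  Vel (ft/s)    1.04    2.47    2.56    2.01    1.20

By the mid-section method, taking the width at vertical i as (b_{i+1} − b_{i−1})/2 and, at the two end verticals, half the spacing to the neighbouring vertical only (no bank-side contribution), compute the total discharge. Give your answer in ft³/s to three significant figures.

164 ft³/s

w_1 = (20.2 − 6.2)/2 = 7 ft; q_1 = 1.04 × 0.61 × 7 = 4.441 ft³/s
w_2 = (40.3 − 6.2)/2 = 17.05 ft; q_2 = 2.47 × 1.44 × 17.05 = 60.64 ft³/s
w_3 = (48.5 − 20.2)/2 = 14.15 ft; q_3 = 2.56 × 2.28 × 14.15 = 82.59 ft³/s
w_4 = (54.5 − 40.3)/2 = 7.1 ft; q_4 = 2.01 × 1.00 × 7.1 = 14.27 ft³/s
w_5 = (54.5 − 48.5)/2 = 3 ft; q_5 = 1.20 × 0.59 × 3 = 2.124 ft³/s
Q = Σ qᵢ = 164.1 ft³/s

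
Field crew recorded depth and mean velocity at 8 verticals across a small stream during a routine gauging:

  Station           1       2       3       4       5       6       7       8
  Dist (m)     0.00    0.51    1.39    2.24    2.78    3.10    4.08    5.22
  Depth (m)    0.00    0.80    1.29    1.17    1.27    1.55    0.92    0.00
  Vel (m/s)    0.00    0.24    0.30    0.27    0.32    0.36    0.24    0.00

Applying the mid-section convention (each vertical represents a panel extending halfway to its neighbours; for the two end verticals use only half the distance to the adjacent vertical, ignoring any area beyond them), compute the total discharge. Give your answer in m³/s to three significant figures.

1.46 m³/s

w_2 = (1.39 − 0.00)/2 = 0.695 m; q_2 = 0.24 × 0.80 × 0.695 = 0.1334 m³/s
w_3 = (2.24 − 0.51)/2 = 0.865 m; q_3 = 0.30 × 1.29 × 0.865 = 0.3348 m³/s
w_4 = (2.78 − 1.39)/2 = 0.695 m; q_4 = 0.27 × 1.17 × 0.695 = 0.2196 m³/s
w_5 = (3.10 − 2.24)/2 = 0.43 m; q_5 = 0.32 × 1.27 × 0.43 = 0.1748 m³/s
w_6 = (4.08 − 2.78)/2 = 0.65 m; q_6 = 0.36 × 1.55 × 0.65 = 0.3627 m³/s
w_7 = (5.22 − 3.10)/2 = 1.06 m; q_7 = 0.24 × 0.92 × 1.06 = 0.2340 m³/s
Stations 1, 8 contribute zero (depth or velocity is 0).
Q = Σ qᵢ = 1.459 m³/s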